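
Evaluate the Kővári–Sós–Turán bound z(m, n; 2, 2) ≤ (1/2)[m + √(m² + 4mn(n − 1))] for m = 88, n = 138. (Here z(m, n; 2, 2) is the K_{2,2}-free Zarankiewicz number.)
z(88, 138; 2, 2) ≤ (1/2)[88 + √(88² + 4·88·138·137)] = (1/2)[88 + √6662656] = 1334.6061

Kővári–Sós–Turán: let r_1, ..., r_88 be the row sums and z = Σ r_i the total number of 1s. Each pair of columns can share at most one row with both entries 1 (else a 2×2 all-ones block appears), so Σ_i C(r_i, 2) ≤ C(138, 2) = 9453. By convexity Σ_i C(r_i, 2) ≥ 88·C(z/88, 2) = z(z − 88)/(2·88), giving z² − 88z − 88·138·137 ≤ 0 and hence z ≤ (1/2)[88 + √(7744 + 4·1663728)] = (1/2)[88 + √6662656] ≈ (1/2)(88 + 2581.2121) = 1334.6061.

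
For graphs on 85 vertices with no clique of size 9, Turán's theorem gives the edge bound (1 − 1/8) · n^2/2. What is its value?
Turán density bound = (7/8) · 85^2/2 = 50575/16 ≈ 3160.9375

Turán's theorem: ex(n, K_{r+1}) is achieved by the complete r-partite Turán graph T(n, r) with parts as balanced as possible, and is at most (1 − 1/r) · n^2/2. For r = 8, n = 85: the density bound is (7/8) · 7225/2 = 50575/16 ≈ 3160.9375. The integer-valued extremum is e(T(85, 8)) = 3160, which is strictly less than the density bound 50575/16 since 8 ∤ 85 (the parts of T(85, 8) cannot all be equal).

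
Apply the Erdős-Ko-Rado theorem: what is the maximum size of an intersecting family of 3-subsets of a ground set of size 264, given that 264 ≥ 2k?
max |F| = C(263, 2) = 34453

Erdős-Ko-Rado (1961): when n ≥ 2k, max |F| = C(n−1, k−1). The bound is attained by the star {A : i ∈ A} for any fixed i ∈ [n]. Here C(264−1, 3−1) = C(263, 2) = 34453.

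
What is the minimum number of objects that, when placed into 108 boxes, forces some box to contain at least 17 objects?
n = (17 − 1)·108 + 1 = 1729

By the generalised pigeonhole principle, to guarantee some box contains ≥ r objects we need more than (r − 1) · k objects total. Threshold: n = (r − 1) · k + 1. With r = 17 and k = 108: n = 16 · 108 + 1 = 1728 + 1 = 1729. For n = 1728 = 16 · 108, we can put exactly 16 objects in every box, avoiding 17 in any single one — so 1729 is tight.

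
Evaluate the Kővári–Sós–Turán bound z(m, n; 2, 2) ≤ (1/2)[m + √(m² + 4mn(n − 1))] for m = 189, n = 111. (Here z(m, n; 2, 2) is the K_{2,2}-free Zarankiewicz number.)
z(189, 111; 2, 2) ≤ (1/2)[189 + √(189² + 4·189·111·110)] = (1/2)[189 + √9266481] = 1616.5448

Kővári–Sós–Turán: let r_1, ..., r_189 be the row sums and z = Σ r_i the total number of 1s. Each pair of columns can share at most one row with both entries 1 (else a 2×2 all-ones block appears), so Σ_i C(r_i, 2) ≤ C(111, 2) = 6105. By convexity Σ_i C(r_i, 2) ≥ 189·C(z/189, 2) = z(z − 189)/(2·189), giving z² − 189z − 189·111·110 ≤ 0 and hence z ≤ (1/2)[189 + √(35721 + 4·2307690)] = (1/2)[189 + √9266481] ≈ (1/2)(189 + 3044.0895) = 1616.5448.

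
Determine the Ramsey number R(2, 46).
R(2, 46) = 46

R(2, k) = k for all k ≥ 2: in a 2-colouring of K_k, either some edge is red (a red K_2) or all edges are blue (a blue K_k). And K_{45} coloured all-blue has no blue K_46, so R(2, 46) > 45. Hence R(2, 46) = 46.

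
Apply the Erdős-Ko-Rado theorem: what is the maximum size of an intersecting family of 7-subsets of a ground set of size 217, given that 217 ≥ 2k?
max |F| = C(216, 6) = 131513824548

Erdős-Ko-Rado (1961): when n ≥ 2k, max |F| = C(n−1, k−1). The bound is attained by the star {A : i ∈ A} for any fixed i ∈ [n]. Here C(217−1, 7−1) = C(216, 6) = 131513824548.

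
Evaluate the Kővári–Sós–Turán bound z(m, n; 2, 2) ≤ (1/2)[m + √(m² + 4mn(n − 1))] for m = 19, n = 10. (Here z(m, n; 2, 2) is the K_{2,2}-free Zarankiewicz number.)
z(19, 10; 2, 2) ≤ (1/2)[19 + √(19² + 4·19·10·9)] = (1/2)[19 + √7201] = 51.9294

Kővári–Sós–Turán: let r_1, ..., r_19 be the row sums and z = Σ r_i the total number of 1s. Each pair of columns can share at most one row with both entries 1 (else a 2×2 all-ones block appears), so Σ_i C(r_i, 2) ≤ C(10, 2) = 45. By convexity Σ_i C(r_i, 2) ≥ 19·C(z/19, 2) = z(z − 19)/(2·19), giving z² − 19z − 19·10·9 ≤ 0 and hence z ≤ (1/2)[19 + √(361 + 4·1710)] = (1/2)[19 + √7201] ≈ (1/2)(19 + 84.8587) = 51.9294.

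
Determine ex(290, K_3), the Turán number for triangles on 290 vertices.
ex(290, K_3) = ⌊290^2/4⌋ = 21025

Mantel (1907): a triangle-free graph on n vertices has at most ⌊n^2/4⌋ edges, with equality for the complete bipartite graph K_{⌊n/2⌋, ⌈n/2⌉}. For n = 290: ⌊290^2/4⌋ = ⌊84100/4⌋ = 21025. The extremal graph is K_{145, 145}, which has 145·145 = 21025 edges.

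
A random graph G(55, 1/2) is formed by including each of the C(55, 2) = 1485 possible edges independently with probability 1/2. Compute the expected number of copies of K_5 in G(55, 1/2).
E[# K_5] = C(55, 5) · (1/2)^C(5, 2) = 3478761 / 2^10 ≈ 3397.227539

For each 5-subset S of vertices (there are C(55, 5) = 3478761 such S), let X_S = 1 if S induces a K_5 (all C(5, 2) = 10 edges present). Then P(X_S = 1) = (1/2)^10 = 1/1024. By linearity of expectation, E[# K_5] = C(55, 5) · (1/2)^10 = 3478761 / 1024 ≈ 3397.227539.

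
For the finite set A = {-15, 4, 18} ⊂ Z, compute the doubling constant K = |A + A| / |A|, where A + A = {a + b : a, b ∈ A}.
K = |A + A| / |A| = 6/3 = 2

Enumerate A + A = {a + b : a, b ∈ A}. With |A| = 3, there are |A|^2 = 9 ordered sum pairs; collecting distinct values, A + A = {-30, -11, 3, 8, 22, 36}, so |A + A| = 6. Thus K = 6/3 = 2. For comparison, the minimum possible |A + A| over all 3-element sets is 2·3 − 1 = 5 (so min K = 5/3), attained only by arithmetic progressions.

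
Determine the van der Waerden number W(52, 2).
W(52, 2) = 52 + 1 = 53

A 2-term AP is any pair of integers, so a monochromatic 2-AP exists iff some colour is used at least twice. With 52 colours, the colouring i ↦ i on {1, ..., 52} uses each colour once, avoiding any monochromatic pair, so W(52, 2) > 52. For {1, ..., 53}, pigeonhole forces two integers of the same colour, which form a monochromatic 2-AP. Hence W(52, 2) = 53.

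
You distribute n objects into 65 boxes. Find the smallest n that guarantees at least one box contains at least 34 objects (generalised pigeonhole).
n = (34 − 1)·65 + 1 = 2146

By the generalised pigeonhole principle, to guarantee some box contains ≥ r objects we need more than (r − 1) · k objects total. Threshold: n = (r − 1) · k + 1. With r = 34 and k = 65: n = 33 · 65 + 1 = 2145 + 1 = 2146. For n = 2145 = 33 · 65, we can put exactly 33 objects in every box, avoiding 34 in any single one — so 2146 is tight.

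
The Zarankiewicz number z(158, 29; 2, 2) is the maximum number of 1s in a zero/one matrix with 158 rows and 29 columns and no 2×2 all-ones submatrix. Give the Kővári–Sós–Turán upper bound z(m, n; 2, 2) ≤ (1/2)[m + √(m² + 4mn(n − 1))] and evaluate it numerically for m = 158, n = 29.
z(158, 29; 2, 2) ≤ (1/2)[158 + √(158² + 4·158·29·28)] = (1/2)[158 + √538148] = 445.7929

Kővári–Sós–Turán: let r_1, ..., r_158 be the row sums and z = Σ r_i the total number of 1s. Each pair of columns can share at most one row with both entries 1 (else a 2×2 all-ones block appears), so Σ_i C(r_i, 2) ≤ C(29, 2) = 406. By convexity Σ_i C(r_i, 2) ≥ 158·C(z/158, 2) = z(z − 158)/(2·158), giving z² − 158z − 158·29·28 ≤ 0 and hence z ≤ (1/2)[158 + √(24964 + 4·128296)] = (1/2)[158 + √538148] ≈ (1/2)(158 + 733.5857) = 445.7929.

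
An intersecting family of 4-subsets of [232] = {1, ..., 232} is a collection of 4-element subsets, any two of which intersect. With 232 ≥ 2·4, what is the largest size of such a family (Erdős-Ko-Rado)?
max |F| = C(231, 3) = 2027795

Erdős-Ko-Rado (1961): when n ≥ 2k, max |F| = C(n−1, k−1). The bound is attained by the star {A : i ∈ A} for any fixed i ∈ [n]. Here C(232−1, 4−1) = C(231, 3) = 2027795.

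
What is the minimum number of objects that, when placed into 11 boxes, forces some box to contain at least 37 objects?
n = (37 − 1)·11 + 1 = 397

By the generalised pigeonhole principle, to guarantee some box contains ≥ r objects we need more than (r − 1) · k objects total. Threshold: n = (r − 1) · k + 1. With r = 37 and k = 11: n = 36 · 11 + 1 = 396 + 1 = 397. For n = 396 = 36 · 11, we can put exactly 36 objects in every box, avoiding 37 in any single one — so 397 is tight.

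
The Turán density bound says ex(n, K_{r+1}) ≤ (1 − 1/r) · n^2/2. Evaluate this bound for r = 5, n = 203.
Turán density bound = (4/5) · 203^2/2 = 82418/5 ≈ 16483.6

Turán's theorem: ex(n, K_{r+1}) is achieved by the complete r-partite Turán graph T(n, r) with parts as balanced as possible, and is at most (1 − 1/r) · n^2/2. For r = 5, n = 203: the density bound is (4/5) · 41209/2 = 82418/5 ≈ 16483.6. The integer-valued extremum is e(T(203, 5)) = 16483, which is strictly less than the density bound 82418/5 since 5 ∤ 203 (the parts of T(203, 5) cannot all be equal).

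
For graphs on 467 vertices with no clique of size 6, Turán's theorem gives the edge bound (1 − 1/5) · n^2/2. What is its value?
Turán density bound = (4/5) · 467^2/2 = 436178/5 ≈ 87235.6

Turán's theorem: ex(n, K_{r+1}) is achieved by the complete r-partite Turán graph T(n, r) with parts as balanced as possible, and is at most (1 − 1/r) · n^2/2. For r = 5, n = 467: the density bound is (4/5) · 218089/2 = 436178/5 ≈ 87235.6. The integer-valued extremum is e(T(467, 5)) = 87235, which is strictly less than the density bound 436178/5 since 5 ∤ 467 (the parts of T(467, 5) cannot all be equal).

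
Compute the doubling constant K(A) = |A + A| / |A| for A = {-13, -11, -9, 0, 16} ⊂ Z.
K = |A + A| / |A| = 14/5

Enumerate A + A = {a + b : a, b ∈ A}. With |A| = 5, there are |A|^2 = 25 ordered sum pairs; collecting distinct values, A + A = {-26, -24, -22, -20, -18, -13, -11, -9, 0, 3, 5, 7, 16, 32}, so |A + A| = 14. Thus K = 14/5. For comparison, the minimum possible |A + A| over all 5-element sets is 2·5 − 1 = 9 (so min K = 9/5), attained only by arithmetic progressions.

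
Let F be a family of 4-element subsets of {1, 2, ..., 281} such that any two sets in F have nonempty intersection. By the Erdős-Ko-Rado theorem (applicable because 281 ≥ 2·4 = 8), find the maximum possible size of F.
max |F| = C(280, 3) = 3619560

The Erdős-Ko-Rado theorem states: for n ≥ 2k, an intersecting family of k-subsets of an n-element set has size at most C(n − 1, k − 1), with equality for 'star' families {A ⊆ [n] : |A| = k, i ∈ A} (fix an element i). For n = 281, k = 4: C(280, 3) = 3619560.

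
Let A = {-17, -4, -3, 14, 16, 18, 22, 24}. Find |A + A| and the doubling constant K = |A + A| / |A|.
K = |A + A| / |A| = 32/8 = 4

Enumerate A + A = {a + b : a, b ∈ A}. With |A| = 8, there are |A|^2 = 64 ordered sum pairs; collecting distinct values, A + A = {-34, -21, -20, -8, -7, -6, -3, -1, 1, 5, 7, 10, 11, 12, 13, 14, 15, 18, 19, 20, 21, 28, 30, 32, 34, 36, 38, 40, 42, 44, 46, 48}, so |A + A| = 32. Thus K = 32/8 = 4. For comparison, the minimum possible |A + A| over all 8-element sets is 2·8 − 1 = 15 (so min K = 15/8), attained only by arithmetic progressions.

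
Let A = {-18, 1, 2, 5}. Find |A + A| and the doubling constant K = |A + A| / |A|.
K = |A + A| / |A| = 10/4 = 5/2

Enumerate A + A = {a + b : a, b ∈ A}. With |A| = 4, there are |A|^2 = 16 ordered sum pairs; collecting distinct values, A + A = {-36, -17, -16, -13, 2, 3, 4, 6, 7, 10}, so |A + A| = 10. Thus K = 10/4 = 5/2. For comparison, the minimum possible |A + A| over all 4-element sets is 2·4 − 1 = 7 (so min K = 7/4), attained only by arithmetic progressions.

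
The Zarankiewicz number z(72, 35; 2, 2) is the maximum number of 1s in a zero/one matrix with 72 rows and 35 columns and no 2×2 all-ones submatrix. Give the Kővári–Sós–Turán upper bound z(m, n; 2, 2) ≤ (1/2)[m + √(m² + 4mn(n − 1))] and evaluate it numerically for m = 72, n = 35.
z(72, 35; 2, 2) ≤ (1/2)[72 + √(72² + 4·72·35·34)] = (1/2)[72 + √347904] = 330.9169

Kővári–Sós–Turán: let r_1, ..., r_72 be the row sums and z = Σ r_i the total number of 1s. Each pair of columns can share at most one row with both entries 1 (else a 2×2 all-ones block appears), so Σ_i C(r_i, 2) ≤ C(35, 2) = 595. By convexity Σ_i C(r_i, 2) ≥ 72·C(z/72, 2) = z(z − 72)/(2·72), giving z² − 72z − 72·35·34 ≤ 0 and hence z ≤ (1/2)[72 + √(5184 + 4·85680)] = (1/2)[72 + √347904] ≈ (1/2)(72 + 589.8339) = 330.9169.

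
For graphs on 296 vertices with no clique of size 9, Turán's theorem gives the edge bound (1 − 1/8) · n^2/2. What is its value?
Turán density bound = (7/8) · 296^2/2 = 38332

Turán's theorem: ex(n, K_{r+1}) is achieved by the complete r-partite Turán graph T(n, r) with parts as balanced as possible, and is at most (1 − 1/r) · n^2/2. For r = 8, n = 296: the density bound is (7/8) · 87616/2 = 38332. Since 8 ∣ 296, the Turán graph T(296, 8) has parts of equal size 37, and its edge count e(T(296, 8)) = 38332 attains the density bound exactly.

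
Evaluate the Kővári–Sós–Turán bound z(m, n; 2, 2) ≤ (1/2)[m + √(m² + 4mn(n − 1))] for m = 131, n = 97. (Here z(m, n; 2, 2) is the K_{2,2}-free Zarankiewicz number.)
z(131, 97; 2, 2) ≤ (1/2)[131 + √(131² + 4·131·97·96)] = (1/2)[131 + √4896649] = 1171.9187

Kővári–Sós–Turán: let r_1, ..., r_131 be the row sums and z = Σ r_i the total number of 1s. Each pair of columns can share at most one row with both entries 1 (else a 2×2 all-ones block appears), so Σ_i C(r_i, 2) ≤ C(97, 2) = 4656. By convexity Σ_i C(r_i, 2) ≥ 131·C(z/131, 2) = z(z − 131)/(2·131), giving z² − 131z − 131·97·96 ≤ 0 and hence z ≤ (1/2)[131 + √(17161 + 4·1219872)] = (1/2)[131 + √4896649] ≈ (1/2)(131 + 2212.8373) = 1171.9187.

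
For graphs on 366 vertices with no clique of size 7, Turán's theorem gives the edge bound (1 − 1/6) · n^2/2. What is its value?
Turán density bound = (5/6) · 366^2/2 = 55815

Turán's theorem: ex(n, K_{r+1}) is achieved by the complete r-partite Turán graph T(n, r) with parts as balanced as possible, and is at most (1 − 1/r) · n^2/2. For r = 6, n = 366: the density bound is (5/6) · 133956/2 = 55815. Since 6 ∣ 366, the Turán graph T(366, 6) has parts of equal size 61, and its edge count e(T(366, 6)) = 55815 attains the density bound exactly.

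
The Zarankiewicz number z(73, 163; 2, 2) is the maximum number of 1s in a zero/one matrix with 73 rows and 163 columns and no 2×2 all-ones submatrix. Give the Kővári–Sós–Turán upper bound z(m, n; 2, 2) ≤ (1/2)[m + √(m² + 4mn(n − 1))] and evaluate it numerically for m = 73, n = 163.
z(73, 163; 2, 2) ≤ (1/2)[73 + √(73² + 4·73·163·162)] = (1/2)[73 + √7715881] = 1425.3737

Kővári–Sós–Turán: let r_1, ..., r_73 be the row sums and z = Σ r_i the total number of 1s. Each pair of columns can share at most one row with both entries 1 (else a 2×2 all-ones block appears), so Σ_i C(r_i, 2) ≤ C(163, 2) = 13203. By convexity Σ_i C(r_i, 2) ≥ 73·C(z/73, 2) = z(z − 73)/(2·73), giving z² − 73z − 73·163·162 ≤ 0 and hence z ≤ (1/2)[73 + √(5329 + 4·1927638)] = (1/2)[73 + √7715881] ≈ (1/2)(73 + 2777.7475) = 1425.3737.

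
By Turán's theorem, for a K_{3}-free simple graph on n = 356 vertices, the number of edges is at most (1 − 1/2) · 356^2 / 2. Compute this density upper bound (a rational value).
Turán density bound = (1/2) · 356^2/2 = 31684

Turán's theorem: ex(n, K_{r+1}) is achieved by the complete r-partite Turán graph T(n, r) with parts as balanced as possible, and is at most (1 − 1/r) · n^2/2. For r = 2, n = 356: the density bound is (1/2) · 126736/2 = 31684. Since 2 ∣ 356, the Turán graph T(356, 2) has parts of equal size 178, and its edge count e(T(356, 2)) = 31684 attains the density bound exactly.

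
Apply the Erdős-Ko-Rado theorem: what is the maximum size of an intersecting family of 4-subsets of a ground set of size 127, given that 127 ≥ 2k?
max |F| = C(126, 3) = 325500

Erdős-Ko-Rado (1961): when n ≥ 2k, max |F| = C(n−1, k−1). The bound is attained by the star {A : i ∈ A} for any fixed i ∈ [n]. Here C(127−1, 4−1) = C(126, 3) = 325500.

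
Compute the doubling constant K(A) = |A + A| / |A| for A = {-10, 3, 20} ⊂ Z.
K = |A + A| / |A| = 6/3 = 2

Enumerate A + A = {a + b : a, b ∈ A}. With |A| = 3, there are |A|^2 = 9 ordered sum pairs; collecting distinct values, A + A = {-20, -7, 6, 10, 23, 40}, so |A + A| = 6. Thus K = 6/3 = 2. For comparison, the minimum possible |A + A| over all 3-element sets is 2·3 − 1 = 5 (so min K = 5/3), attained only by arithmetic progressions.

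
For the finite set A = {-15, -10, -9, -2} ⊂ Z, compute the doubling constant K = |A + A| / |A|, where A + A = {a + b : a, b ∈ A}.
K = |A + A| / |A| = 10/4 = 5/2

Enumerate A + A = {a + b : a, b ∈ A}. With |A| = 4, there are |A|^2 = 16 ordered sum pairs; collecting distinct values, A + A = {-30, -25, -24, -20, -19, -18, -17, -12, -11, -4}, so |A + A| = 10. Thus K = 10/4 = 5/2. For comparison, the minimum possible |A + A| over all 4-element sets is 2·4 − 1 = 7 (so min K = 7/4), attained only by arithmetic progressions.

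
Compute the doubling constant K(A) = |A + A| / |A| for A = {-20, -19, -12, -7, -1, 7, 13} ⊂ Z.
K = |A + A| / |A| = 26/7

Enumerate A + A = {a + b : a, b ∈ A}. With |A| = 7, there are |A|^2 = 49 ordered sum pairs; collecting distinct values, A + A = {-40, -39, -38, -32, -31, -27, -26, -24, -21, -20, -19, -14, -13, -12, -8, -7, -6, -5, -2, 0, 1, 6, 12, 14, 20, 26}, so |A + A| = 26. Thus K = 26/7. For comparison, the minimum possible |A + A| over all 7-element sets is 2·7 − 1 = 13 (so min K = 13/7), attained only by arithmetic progressions.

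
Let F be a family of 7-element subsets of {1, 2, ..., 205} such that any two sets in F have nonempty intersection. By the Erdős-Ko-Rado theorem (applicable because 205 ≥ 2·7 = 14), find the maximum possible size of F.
max |F| = C(204, 6) = 92944609660

Erdős-Ko-Rado (1961): when n ≥ 2k, max |F| = C(n−1, k−1). The bound is attained by the star {A : i ∈ A} for any fixed i ∈ [n]. Here C(205−1, 7−1) = C(204, 6) = 92944609660.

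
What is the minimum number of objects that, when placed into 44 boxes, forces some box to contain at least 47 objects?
n = (47 − 1)·44 + 1 = 2025

By the generalised pigeonhole principle, to guarantee some box contains ≥ r objects we need more than (r − 1) · k objects total. Threshold: n = (r − 1) · k + 1. With r = 47 and k = 44: n = 46 · 44 + 1 = 2024 + 1 = 2025. For n = 2024 = 46 · 44, we can put exactly 46 objects in every box, avoiding 47 in any single one — so 2025 is tight.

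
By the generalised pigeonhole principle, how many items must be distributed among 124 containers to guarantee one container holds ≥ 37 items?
n = (37 − 1)·124 + 1 = 4465

By the generalised pigeonhole principle, to guarantee some box contains ≥ r objects we need more than (r − 1) · k objects total. Threshold: n = (r − 1) · k + 1. With r = 37 and k = 124: n = 36 · 124 + 1 = 4464 + 1 = 4465. For n = 4464 = 36 · 124, we can put exactly 36 objects in every box, avoiding 37 in any single one — so 4465 is tight.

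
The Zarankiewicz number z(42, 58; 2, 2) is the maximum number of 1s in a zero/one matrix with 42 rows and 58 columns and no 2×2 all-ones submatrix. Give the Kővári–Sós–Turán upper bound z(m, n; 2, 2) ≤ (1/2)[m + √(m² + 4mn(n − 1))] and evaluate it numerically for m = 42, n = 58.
z(42, 58; 2, 2) ≤ (1/2)[42 + √(42² + 4·42·58·57)] = (1/2)[42 + √557172] = 394.2198

Kővári–Sós–Turán: let r_1, ..., r_42 be the row sums and z = Σ r_i the total number of 1s. Each pair of columns can share at most one row with both entries 1 (else a 2×2 all-ones block appears), so Σ_i C(r_i, 2) ≤ C(58, 2) = 1653. By convexity Σ_i C(r_i, 2) ≥ 42·C(z/42, 2) = z(z − 42)/(2·42), giving z² − 42z − 42·58·57 ≤ 0 and hence z ≤ (1/2)[42 + √(1764 + 4·138852)] = (1/2)[42 + √557172] ≈ (1/2)(42 + 746.4395) = 394.2198.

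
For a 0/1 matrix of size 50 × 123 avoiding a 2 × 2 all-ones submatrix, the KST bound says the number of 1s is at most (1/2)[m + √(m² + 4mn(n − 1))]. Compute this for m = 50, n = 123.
z(50, 123; 2, 2) ≤ (1/2)[50 + √(50² + 4·50·123·122)] = (1/2)[50 + √3003700] = 891.5593

Kővári–Sós–Turán: let r_1, ..., r_50 be the row sums and z = Σ r_i the total number of 1s. Each pair of columns can share at most one row with both entries 1 (else a 2×2 all-ones block appears), so Σ_i C(r_i, 2) ≤ C(123, 2) = 7503. By convexity Σ_i C(r_i, 2) ≥ 50·C(z/50, 2) = z(z − 50)/(2·50), giving z² − 50z − 50·123·122 ≤ 0 and hence z ≤ (1/2)[50 + √(2500 + 4·750300)] = (1/2)[50 + √3003700] ≈ (1/2)(50 + 1733.1186) = 891.5593.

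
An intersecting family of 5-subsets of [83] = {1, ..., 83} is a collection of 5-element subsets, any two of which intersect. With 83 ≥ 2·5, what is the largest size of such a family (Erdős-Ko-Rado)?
max |F| = C(82, 4) = 1749060

Erdős-Ko-Rado (1961): when n ≥ 2k, max |F| = C(n−1, k−1). The bound is attained by the star {A : i ∈ A} for any fixed i ∈ [n]. Here C(83−1, 5−1) = C(82, 4) = 1749060.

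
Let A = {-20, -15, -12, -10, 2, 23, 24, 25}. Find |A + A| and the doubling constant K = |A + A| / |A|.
K = |A + A| / |A| = 32/8 = 4

Enumerate A + A = {a + b : a, b ∈ A}. With |A| = 8, there are |A|^2 = 64 ordered sum pairs; collecting distinct values, A + A = {-40, -35, -32, -30, -27, -25, -24, -22, -20, -18, -13, -10, -8, 3, 4, 5, 8, 9, 10, 11, 12, 13, 14, 15, 25, 26, 27, 46, 47, 48, 49, 50}, so |A + A| = 32. Thus K = 32/8 = 4. For comparison, the minimum possible |A + A| over all 8-element sets is 2·8 − 1 = 15 (so min K = 15/8), attained only by arithmetic progressions.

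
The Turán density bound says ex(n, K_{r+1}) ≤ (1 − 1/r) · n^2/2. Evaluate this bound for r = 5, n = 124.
Turán density bound = (4/5) · 124^2/2 = 30752/5 ≈ 6150.4

Turán's theorem: ex(n, K_{r+1}) is achieved by the complete r-partite Turán graph T(n, r) with parts as balanced as possible, and is at most (1 − 1/r) · n^2/2. For r = 5, n = 124: the density bound is (4/5) · 15376/2 = 30752/5 ≈ 6150.4. The integer-valued extremum is e(T(124, 5)) = 6150, which is strictly less than the density bound 30752/5 since 5 ∤ 124 (the parts of T(124, 5) cannot all be equal).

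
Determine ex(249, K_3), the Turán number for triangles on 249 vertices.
ex(249, K_3) = ⌊249^2/4⌋ = 15500

Mantel (1907): a triangle-free graph on n vertices has at most ⌊n^2/4⌋ edges, with equality for the complete bipartite graph K_{⌊n/2⌋, ⌈n/2⌉}. For n = 249: ⌊249^2/4⌋ = ⌊62001/4⌋ = 15500. The extremal graph is K_{124, 125}, which has 124·125 = 15500 edges.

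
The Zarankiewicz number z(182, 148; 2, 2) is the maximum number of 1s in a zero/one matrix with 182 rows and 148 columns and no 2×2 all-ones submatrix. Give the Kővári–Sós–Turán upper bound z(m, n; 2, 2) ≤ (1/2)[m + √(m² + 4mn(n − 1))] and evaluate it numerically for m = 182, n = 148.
z(182, 148; 2, 2) ≤ (1/2)[182 + √(182² + 4·182·148·147)] = (1/2)[182 + √15871492] = 2082.9521

Kővári–Sós–Turán: let r_1, ..., r_182 be the row sums and z = Σ r_i the total number of 1s. Each pair of columns can share at most one row with both entries 1 (else a 2×2 all-ones block appears), so Σ_i C(r_i, 2) ≤ C(148, 2) = 10878. By convexity Σ_i C(r_i, 2) ≥ 182·C(z/182, 2) = z(z − 182)/(2·182), giving z² − 182z − 182·148·147 ≤ 0 and hence z ≤ (1/2)[182 + √(33124 + 4·3959592)] = (1/2)[182 + √15871492] ≈ (1/2)(182 + 3983.9041) = 2082.9521.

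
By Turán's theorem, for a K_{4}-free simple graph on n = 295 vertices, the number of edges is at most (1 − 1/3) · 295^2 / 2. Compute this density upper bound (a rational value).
Turán density bound = (2/3) · 295^2/2 = 87025/3 ≈ 29008.3333

Turán's theorem: ex(n, K_{r+1}) is achieved by the complete r-partite Turán graph T(n, r) with parts as balanced as possible, and is at most (1 − 1/r) · n^2/2. For r = 3, n = 295: the density bound is (2/3) · 87025/2 = 87025/3 ≈ 29008.3333. The integer-valued extremum is e(T(295, 3)) = 29008, which is strictly less than the density bound 87025/3 since 3 ∤ 295 (the parts of T(295, 3) cannot all be equal).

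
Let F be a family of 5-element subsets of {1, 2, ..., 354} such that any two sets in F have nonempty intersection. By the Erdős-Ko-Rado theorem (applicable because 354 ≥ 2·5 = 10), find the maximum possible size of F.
max |F| = C(353, 4) = 636035400

Erdős-Ko-Rado (1961): when n ≥ 2k, max |F| = C(n−1, k−1). The bound is attained by the star {A : i ∈ A} for any fixed i ∈ [n]. Here C(354−1, 5−1) = C(353, 4) = 636035400.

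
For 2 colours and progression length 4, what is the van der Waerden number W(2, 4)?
W(2, 4) = 35

This is a classical value, W(2, 4) = 35, established by combining an explicit 2-colouring of {1, ..., 34} with no monochromatic 4-AP (giving the lower bound W(2, 4) > 34) and a finite case analysis / exhaustive computer search showing every 2-colouring of {1, ..., 35} has such an AP.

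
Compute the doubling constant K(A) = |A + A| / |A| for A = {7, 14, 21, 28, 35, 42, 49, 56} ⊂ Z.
K = |A + A| / |A| = 15/8

Enumerate A + A = {a + b : a, b ∈ A}. With |A| = 8, there are |A|^2 = 64 ordered sum pairs; collecting distinct values, A + A = {14, 21, 28, 35, 42, 49, 56, 63, 70, 77, 84, 91, 98, 105, 112}, so |A + A| = 15. Thus K = 15/8. Here |A + A| = 2|A| − 1 = 15, the minimum possible — so K = 15/8 is minimal, which holds iff A is an arithmetic progression.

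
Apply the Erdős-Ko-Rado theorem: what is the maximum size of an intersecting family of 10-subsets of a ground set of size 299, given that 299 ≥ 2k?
max |F| = C(298, 9) = 45207677551849890

Erdős-Ko-Rado (1961): when n ≥ 2k, max |F| = C(n−1, k−1). The bound is attained by the star {A : i ∈ A} for any fixed i ∈ [n]. Here C(299−1, 10−1) = C(298, 9) = 45207677551849890.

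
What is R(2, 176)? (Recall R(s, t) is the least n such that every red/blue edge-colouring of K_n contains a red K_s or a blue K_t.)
R(2, 176) = 176

R(2, k) = k for all k ≥ 2: in a 2-colouring of K_k, either some edge is red (a red K_2) or all edges are blue (a blue K_k). And K_{175} coloured all-blue has no blue K_176, so R(2, 176) > 175. Hence R(2, 176) = 176.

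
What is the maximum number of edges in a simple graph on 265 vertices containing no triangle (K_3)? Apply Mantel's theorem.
ex(265, K_3) = ⌊265^2/4⌋ = 17556

Mantel (1907): a triangle-free graph on n vertices has at most ⌊n^2/4⌋ edges, with equality for the complete bipartite graph K_{⌊n/2⌋, ⌈n/2⌉}. For n = 265: ⌊265^2/4⌋ = ⌊70225/4⌋ = 17556. The extremal graph is K_{132, 133}, which has 132·133 = 17556 edges.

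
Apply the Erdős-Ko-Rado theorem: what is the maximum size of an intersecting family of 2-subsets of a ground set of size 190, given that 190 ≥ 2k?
max |F| = C(189, 1) = 189

Erdős-Ko-Rado (1961): when n ≥ 2k, max |F| = C(n−1, k−1). The bound is attained by the star {A : i ∈ A} for any fixed i ∈ [n]. Here C(190−1, 2−1) = C(189, 1) = 189.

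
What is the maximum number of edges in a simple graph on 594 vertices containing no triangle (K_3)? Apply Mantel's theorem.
ex(594, K_3) = ⌊594^2/4⌋ = 88209

Mantel (1907): a triangle-free graph on n vertices has at most ⌊n^2/4⌋ edges, with equality for the complete bipartite graph K_{⌊n/2⌋, ⌈n/2⌉}. For n = 594: ⌊594^2/4⌋ = ⌊352836/4⌋ = 88209. The extremal graph is K_{297, 297}, which has 297·297 = 88209 edges.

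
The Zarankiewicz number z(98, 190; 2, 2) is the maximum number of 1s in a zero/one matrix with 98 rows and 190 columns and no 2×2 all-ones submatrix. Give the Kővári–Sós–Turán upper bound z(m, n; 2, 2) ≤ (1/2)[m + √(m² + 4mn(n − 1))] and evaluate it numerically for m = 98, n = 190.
z(98, 190; 2, 2) ≤ (1/2)[98 + √(98² + 4·98·190·189)] = (1/2)[98 + √14086324] = 1925.5876

Kővári–Sós–Turán: let r_1, ..., r_98 be the row sums and z = Σ r_i the total number of 1s. Each pair of columns can share at most one row with both entries 1 (else a 2×2 all-ones block appears), so Σ_i C(r_i, 2) ≤ C(190, 2) = 17955. By convexity Σ_i C(r_i, 2) ≥ 98·C(z/98, 2) = z(z − 98)/(2·98), giving z² − 98z − 98·190·189 ≤ 0 and hence z ≤ (1/2)[98 + √(9604 + 4·3519180)] = (1/2)[98 + √14086324] ≈ (1/2)(98 + 3753.1752) = 1925.5876.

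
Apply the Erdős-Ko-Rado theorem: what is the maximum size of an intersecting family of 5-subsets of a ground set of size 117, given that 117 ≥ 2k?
max |F| = C(116, 4) = 7160245

Erdős-Ko-Rado (1961): when n ≥ 2k, max |F| = C(n−1, k−1). The bound is attained by the star {A : i ∈ A} for any fixed i ∈ [n]. Here C(117−1, 5−1) = C(116, 4) = 7160245.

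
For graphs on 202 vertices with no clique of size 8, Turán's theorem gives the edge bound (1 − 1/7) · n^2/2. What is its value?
Turán density bound = (6/7) · 202^2/2 = 122412/7 ≈ 17487.4286

Turán's theorem: ex(n, K_{r+1}) is achieved by the complete r-partite Turán graph T(n, r) with parts as balanced as possible, and is at most (1 − 1/r) · n^2/2. For r = 7, n = 202: the density bound is (6/7) · 40804/2 = 122412/7 ≈ 17487.4286. The integer-valued extremum is e(T(202, 7)) = 17487, which is strictly less than the density bound 122412/7 since 7 ∤ 202 (the parts of T(202, 7) cannot all be equal).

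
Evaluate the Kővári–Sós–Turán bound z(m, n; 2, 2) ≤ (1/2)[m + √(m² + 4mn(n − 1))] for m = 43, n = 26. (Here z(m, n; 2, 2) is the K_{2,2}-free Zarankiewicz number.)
z(43, 26; 2, 2) ≤ (1/2)[43 + √(43² + 4·43·26·25)] = (1/2)[43 + √113649] = 190.0593

Kővári–Sós–Turán: let r_1, ..., r_43 be the row sums and z = Σ r_i the total number of 1s. Each pair of columns can share at most one row with both entries 1 (else a 2×2 all-ones block appears), so Σ_i C(r_i, 2) ≤ C(26, 2) = 325. By convexity Σ_i C(r_i, 2) ≥ 43·C(z/43, 2) = z(z − 43)/(2·43), giving z² − 43z − 43·26·25 ≤ 0 and hence z ≤ (1/2)[43 + √(1849 + 4·27950)] = (1/2)[43 + √113649] ≈ (1/2)(43 + 337.1187) = 190.0593.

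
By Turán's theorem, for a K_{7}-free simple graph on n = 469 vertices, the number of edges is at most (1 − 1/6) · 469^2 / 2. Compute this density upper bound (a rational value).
Turán density bound = (5/6) · 469^2/2 = 1099805/12 ≈ 91650.4167

Turán's theorem: ex(n, K_{r+1}) is achieved by the complete r-partite Turán graph T(n, r) with parts as balanced as possible, and is at most (1 − 1/r) · n^2/2. For r = 6, n = 469: the density bound is (5/6) · 219961/2 = 1099805/12 ≈ 91650.4167. The integer-valued extremum is e(T(469, 6)) = 91650, which is strictly less than the density bound 1099805/12 since 6 ∤ 469 (the parts of T(469, 6) cannot all be equal).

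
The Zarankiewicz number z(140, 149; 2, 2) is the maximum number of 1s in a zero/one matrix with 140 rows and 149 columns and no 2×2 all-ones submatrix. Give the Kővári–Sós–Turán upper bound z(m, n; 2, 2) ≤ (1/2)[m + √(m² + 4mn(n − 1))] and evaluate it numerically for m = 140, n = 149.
z(140, 149; 2, 2) ≤ (1/2)[140 + √(140² + 4·140·149·148)] = (1/2)[140 + √12368720] = 1828.4596

Kővári–Sós–Turán: let r_1, ..., r_140 be the row sums and z = Σ r_i the total number of 1s. Each pair of columns can share at most one row with both entries 1 (else a 2×2 all-ones block appears), so Σ_i C(r_i, 2) ≤ C(149, 2) = 11026. By convexity Σ_i C(r_i, 2) ≥ 140·C(z/140, 2) = z(z − 140)/(2·140), giving z² − 140z − 140·149·148 ≤ 0 and hence z ≤ (1/2)[140 + √(19600 + 4·3087280)] = (1/2)[140 + √12368720] ≈ (1/2)(140 + 3516.9191) = 1828.4596.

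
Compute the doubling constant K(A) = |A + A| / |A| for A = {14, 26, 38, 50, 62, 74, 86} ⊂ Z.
K = |A + A| / |A| = 13/7

Enumerate A + A = {a + b : a, b ∈ A}. With |A| = 7, there are |A|^2 = 49 ordered sum pairs; collecting distinct values, A + A = {28, 40, 52, 64, 76, 88, 100, 112, 124, 136, 148, 160, 172}, so |A + A| = 13. Thus K = 13/7. Here |A + A| = 2|A| − 1 = 13, the minimum possible — so K = 13/7 is minimal, which holds iff A is an arithmetic progression.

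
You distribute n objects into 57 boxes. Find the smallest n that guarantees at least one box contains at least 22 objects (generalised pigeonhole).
n = (22 − 1)·57 + 1 = 1198

By the generalised pigeonhole principle, to guarantee some box contains ≥ r objects we need more than (r − 1) · k objects total. Threshold: n = (r − 1) · k + 1. With r = 22 and k = 57: n = 21 · 57 + 1 = 1197 + 1 = 1198. For n = 1197 = 21 · 57, we can put exactly 21 objects in every box, avoiding 22 in any single one — so 1198 is tight.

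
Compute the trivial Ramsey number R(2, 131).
R(2, 131) = 131

R(2, k) = k for all k ≥ 2: in a 2-colouring of K_k, either some edge is red (a red K_2) or all edges are blue (a blue K_k). And K_{130} coloured all-blue has no blue K_131, so R(2, 131) > 130. Hence R(2, 131) = 131.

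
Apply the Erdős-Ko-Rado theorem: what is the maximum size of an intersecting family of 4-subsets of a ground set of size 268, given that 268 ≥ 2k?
max |F| = C(267, 3) = 3136805

The Erdős-Ko-Rado theorem states: for n ≥ 2k, an intersecting family of k-subsets of an n-element set has size at most C(n − 1, k − 1), with equality for 'star' families {A ⊆ [n] : |A| = k, i ∈ A} (fix an element i). For n = 268, k = 4: C(267, 3) = 3136805.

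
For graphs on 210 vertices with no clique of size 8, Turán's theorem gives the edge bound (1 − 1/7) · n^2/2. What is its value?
Turán density bound = (6/7) · 210^2/2 = 18900

Turán's theorem: ex(n, K_{r+1}) is achieved by the complete r-partite Turán graph T(n, r) with parts as balanced as possible, and is at most (1 − 1/r) · n^2/2. For r = 7, n = 210: the density bound is (6/7) · 44100/2 = 18900. Since 7 ∣ 210, the Turán graph T(210, 7) has parts of equal size 30, and its edge count e(T(210, 7)) = 18900 attains the density bound exactly.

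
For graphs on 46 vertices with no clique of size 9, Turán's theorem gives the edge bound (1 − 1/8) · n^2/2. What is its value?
Turán density bound = (7/8) · 46^2/2 = 3703/4 ≈ 925.75

Turán's theorem: ex(n, K_{r+1}) is achieved by the complete r-partite Turán graph T(n, r) with parts as balanced as possible, and is at most (1 − 1/r) · n^2/2. For r = 8, n = 46: the density bound is (7/8) · 2116/2 = 3703/4 ≈ 925.75. The integer-valued extremum is e(T(46, 8)) = 925, which is strictly less than the density bound 3703/4 since 8 ∤ 46 (the parts of T(46, 8) cannot all be equal).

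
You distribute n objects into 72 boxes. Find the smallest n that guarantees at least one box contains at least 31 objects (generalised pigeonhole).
n = (31 − 1)·72 + 1 = 2161

By the generalised pigeonhole principle, to guarantee some box contains ≥ r objects we need more than (r − 1) · k objects total. Threshold: n = (r − 1) · k + 1. With r = 31 and k = 72: n = 30 · 72 + 1 = 2160 + 1 = 2161. For n = 2160 = 30 · 72, we can put exactly 30 objects in every box, avoiding 31 in any single one — so 2161 is tight.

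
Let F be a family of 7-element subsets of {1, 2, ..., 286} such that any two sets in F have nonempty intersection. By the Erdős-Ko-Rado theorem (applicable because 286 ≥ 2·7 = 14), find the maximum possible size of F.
max |F| = C(285, 6) = 705879547660

Erdős-Ko-Rado (1961): when n ≥ 2k, max |F| = C(n−1, k−1). The bound is attained by the star {A : i ∈ A} for any fixed i ∈ [n]. Here C(286−1, 7−1) = C(285, 6) = 705879547660.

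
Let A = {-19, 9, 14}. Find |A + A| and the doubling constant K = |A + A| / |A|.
K = |A + A| / |A| = 6/3 = 2

Enumerate A + A = {a + b : a, b ∈ A}. With |A| = 3, there are |A|^2 = 9 ordered sum pairs; collecting distinct values, A + A = {-38, -10, -5, 18, 23, 28}, so |A + A| = 6. Thus K = 6/3 = 2. For comparison, the minimum possible |A + A| over all 3-element sets is 2·3 − 1 = 5 (so min K = 5/3), attained only by arithmetic progressions.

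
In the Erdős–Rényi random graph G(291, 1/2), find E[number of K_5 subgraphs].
E[# K_5] = C(291, 5) · (1/2)^C(5, 2) = 16798943448 / 2^10 = 2099867931/128 = 16405218.2109375

For each 5-subset S of vertices (there are C(291, 5) = 16798943448 such S), let X_S = 1 if S induces a K_5 (all C(5, 2) = 10 edges present). Then P(X_S = 1) = (1/2)^10 = 1/1024. By linearity of expectation, E[# K_5] = C(291, 5) · (1/2)^10 = 16798943448 / 1024 = 2099867931/128 = 16405218.2109375.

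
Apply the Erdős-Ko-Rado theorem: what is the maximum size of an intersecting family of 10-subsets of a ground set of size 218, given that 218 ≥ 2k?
max |F| = C(217, 9) = 2485227701968935

The Erdős-Ko-Rado theorem states: for n ≥ 2k, an intersecting family of k-subsets of an n-element set has size at most C(n − 1, k − 1), with equality for 'star' families {A ⊆ [n] : |A| = k, i ∈ A} (fix an element i). For n = 218, k = 10: C(217, 9) = 2485227701968935.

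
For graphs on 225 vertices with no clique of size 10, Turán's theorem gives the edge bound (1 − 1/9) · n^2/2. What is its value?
Turán density bound = (8/9) · 225^2/2 = 22500

Turán's theorem: ex(n, K_{r+1}) is achieved by the complete r-partite Turán graph T(n, r) with parts as balanced as possible, and is at most (1 − 1/r) · n^2/2. For r = 9, n = 225: the density bound is (8/9) · 50625/2 = 22500. Since 9 ∣ 225, the Turán graph T(225, 9) has parts of equal size 25, and its edge count e(T(225, 9)) = 22500 attains the density bound exactly.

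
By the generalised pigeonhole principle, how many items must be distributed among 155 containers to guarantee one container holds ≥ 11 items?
n = (11 − 1)·155 + 1 = 1551

By the generalised pigeonhole principle, to guarantee some box contains ≥ r objects we need more than (r − 1) · k objects total. Threshold: n = (r − 1) · k + 1. With r = 11 and k = 155: n = 10 · 155 + 1 = 1550 + 1 = 1551. For n = 1550 = 10 · 155, we can put exactly 10 objects in every box, avoiding 11 in any single one — so 1551 is tight.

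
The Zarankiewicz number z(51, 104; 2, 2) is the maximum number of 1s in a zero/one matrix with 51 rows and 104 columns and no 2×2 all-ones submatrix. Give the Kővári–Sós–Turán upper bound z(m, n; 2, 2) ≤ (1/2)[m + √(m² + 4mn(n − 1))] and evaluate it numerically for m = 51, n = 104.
z(51, 104; 2, 2) ≤ (1/2)[51 + √(51² + 4·51·104·103)] = (1/2)[51 + √2187849] = 765.069

Kővári–Sós–Turán: let r_1, ..., r_51 be the row sums and z = Σ r_i the total number of 1s. Each pair of columns can share at most one row with both entries 1 (else a 2×2 all-ones block appears), so Σ_i C(r_i, 2) ≤ C(104, 2) = 5356. By convexity Σ_i C(r_i, 2) ≥ 51·C(z/51, 2) = z(z − 51)/(2·51), giving z² − 51z − 51·104·103 ≤ 0 and hence z ≤ (1/2)[51 + √(2601 + 4·546312)] = (1/2)[51 + √2187849] ≈ (1/2)(51 + 1479.1379) = 765.069.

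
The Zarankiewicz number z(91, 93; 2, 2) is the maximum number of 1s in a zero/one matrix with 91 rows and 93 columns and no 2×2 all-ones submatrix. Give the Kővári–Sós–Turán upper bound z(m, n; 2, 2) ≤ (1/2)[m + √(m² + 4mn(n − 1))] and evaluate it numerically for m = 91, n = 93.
z(91, 93; 2, 2) ≤ (1/2)[91 + √(91² + 4·91·93·92)] = (1/2)[91 + √3122665] = 929.0532

Kővári–Sós–Turán: let r_1, ..., r_91 be the row sums and z = Σ r_i the total number of 1s. Each pair of columns can share at most one row with both entries 1 (else a 2×2 all-ones block appears), so Σ_i C(r_i, 2) ≤ C(93, 2) = 4278. By convexity Σ_i C(r_i, 2) ≥ 91·C(z/91, 2) = z(z − 91)/(2·91), giving z² − 91z − 91·93·92 ≤ 0 and hence z ≤ (1/2)[91 + √(8281 + 4·778596)] = (1/2)[91 + √3122665] ≈ (1/2)(91 + 1767.1064) = 929.0532.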